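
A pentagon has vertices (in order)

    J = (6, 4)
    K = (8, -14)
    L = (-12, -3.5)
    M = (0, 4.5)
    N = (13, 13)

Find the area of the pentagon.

Apply the shoelace formula: 2A = Σ (x_i·y_{i+1} − x_{i+1}·y_i), indices taken mod 5.
Σ = (-116) + (-196) + (-54) + (-58.5) + (-26) = -450.5
Area = |Σ|/2 = 225.25.

225.25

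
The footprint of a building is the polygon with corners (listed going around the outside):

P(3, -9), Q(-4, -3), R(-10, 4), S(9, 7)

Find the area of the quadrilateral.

Apply Gauss's area formula: 2A = Σ (x_i·y_{i+1} − x_{i+1}·y_i), indices taken mod 4.
P→Q: (3)(-3) − (-4)(-9) = -45
Q→R: (-4)(4) − (-10)(-3) = -46
R→S: (-10)(7) − (9)(4) = -106
S→P: (9)(-9) − (3)(7) = -102
Σ = -299
Area = |Σ|/2 = 149.5.

149.5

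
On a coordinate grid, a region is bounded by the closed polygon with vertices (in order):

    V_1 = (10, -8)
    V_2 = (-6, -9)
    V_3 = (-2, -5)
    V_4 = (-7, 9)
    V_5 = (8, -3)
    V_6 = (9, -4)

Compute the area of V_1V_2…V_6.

Apply the surveyor's formula: 2A = Σ (x_i·y_{i+1} − x_{i+1}·y_i), indices taken mod 6.
V_1→V_2: (10)(-9) − (-6)(-8) = -138
V_2→V_3: (-6)(-5) − (-2)(-9) = 12
V_3→V_4: (-2)(9) − (-7)(-5) = -53
V_4→V_5: (-7)(-3) − (8)(9) = -51
V_5→V_6: (8)(-4) − (9)(-3) = -5
V_6→V_1: (9)(-8) − (10)(-4) = -32
Σ = -267
Area = |Σ|/2 = 133.5.

133.5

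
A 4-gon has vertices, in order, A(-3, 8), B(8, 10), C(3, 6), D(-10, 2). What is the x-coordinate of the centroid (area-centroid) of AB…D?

-19/21

Apply the shoelace formula. First the cross-terms c_i = x_i·y_{i+1} − x_{i+1}·y_i:
  -94, 18, 66, -74  ⇒  2A = -84, A = -42.
Then Σ (x_i + x_{i+1})·c_i = 228, so x̄ = 228 / (6·(-42)) = -19/21.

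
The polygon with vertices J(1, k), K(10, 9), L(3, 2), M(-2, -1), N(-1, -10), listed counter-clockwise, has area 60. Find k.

-8

The doubled signed area Σ (x_i y_{i+1} − x_{i+1} y_i) is linear in k.
With k=0 it equals 32; the coefficient of k is -11 (from the two edges through J).
So -11·k + 32 = 2·60 = 120 ⇒ k = -8.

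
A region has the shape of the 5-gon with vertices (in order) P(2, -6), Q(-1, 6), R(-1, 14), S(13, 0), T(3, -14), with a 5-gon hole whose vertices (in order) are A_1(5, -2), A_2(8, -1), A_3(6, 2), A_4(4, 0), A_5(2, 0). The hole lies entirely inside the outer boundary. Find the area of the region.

167.5

Outer boundary:
Apply Gauss's area formula: 2A = Σ (x_i·y_{i+1} − x_{i+1}·y_i), indices taken mod 5.
Cross-terms: 6, -8, -182, -182, 10  ⇒  Σ = -356
Area = |Σ|/2 = 178.
Hole:
Apply the shoelace formula: 2A = Σ (x_i·y_{i+1} − x_{i+1}·y_i), indices taken mod 5.
Cross-terms: 11, 22, -8, 0, -4  ⇒  Σ = 21
Area = |Σ|/2 = 10.5.
Net area = 178 − 10.5 = 167.5.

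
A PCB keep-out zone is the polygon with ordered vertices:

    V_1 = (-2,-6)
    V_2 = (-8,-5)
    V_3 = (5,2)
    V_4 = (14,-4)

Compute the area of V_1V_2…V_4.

Σ = (-38) + (9) + (-48) + (-92) = -169
Area = |Σ|/2 = 84.5.

84.5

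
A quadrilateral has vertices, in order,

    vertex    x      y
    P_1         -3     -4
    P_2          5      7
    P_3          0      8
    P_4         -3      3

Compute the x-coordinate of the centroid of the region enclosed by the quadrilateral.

0

Apply Gauss's area formula. First the cross-terms c_i = x_i·y_{i+1} − x_{i+1}·y_i:
  -1, 40, 24, 21  ⇒  2A = 84, A = 42.
Then Σ (x_i + x_{i+1})·c_i = 0, so x̄ = 0 / (6·42) = 0.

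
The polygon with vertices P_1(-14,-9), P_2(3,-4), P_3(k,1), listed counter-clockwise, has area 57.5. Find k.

Write out the shoelace sum; only the two edges meeting at P_3 involve k:
2·Area = [(3·1 − k·(-4)) + (k·(-9) − (-14)·1)] + 83
       = -5·k + 100 = 115
⇒ k = -3.

-3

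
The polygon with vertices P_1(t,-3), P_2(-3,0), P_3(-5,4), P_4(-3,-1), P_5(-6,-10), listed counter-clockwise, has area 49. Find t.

6

Write out the shoelace sum; only the two edges meeting at P_1 involve t:
2·Area = [((-6)·(-3) − t·(-10)) + (t·0 − (-3)·(-3))] + 29
       = 10·t + 38 = 98
⇒ t = 6.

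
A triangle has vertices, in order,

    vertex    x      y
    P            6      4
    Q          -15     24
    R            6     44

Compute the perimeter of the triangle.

98

|PQ| = √((-21)² + (20)²) = √841 = 29
|QR| = √((21)² + (20)²) = √841 = 29
|RP| = √((0)² + (-40)²) = √1600 = 40
Perimeter = 29 + 29 + 40 = 98.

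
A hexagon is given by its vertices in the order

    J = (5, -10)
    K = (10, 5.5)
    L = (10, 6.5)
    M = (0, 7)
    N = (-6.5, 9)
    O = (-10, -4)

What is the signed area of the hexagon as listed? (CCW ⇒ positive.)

Apply the shoelace formula: 2A = Σ (x_i·y_{i+1} − x_{i+1}·y_i), indices taken mod 6.
Cross-terms: 127.5, 10, 70, 45.5, 116, 120  ⇒  Σ = 489
Signed area = Σ/2 = 244.5 (positive ⇒ counter-clockwise traversal).

244.5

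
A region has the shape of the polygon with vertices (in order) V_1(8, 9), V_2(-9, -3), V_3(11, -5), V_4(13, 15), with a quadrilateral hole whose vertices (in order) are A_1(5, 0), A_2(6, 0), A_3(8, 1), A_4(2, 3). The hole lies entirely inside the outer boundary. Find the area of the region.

174.5

Outer boundary:
Apply the surveyor's formula: 2A = Σ (x_i·y_{i+1} − x_{i+1}·y_i), indices taken mod 4.
Cross-terms: 57, 78, 230, -3  ⇒  Σ = 362
Area = |Σ|/2 = 181.
Hole:
Apply the surveyor's formula: 2A = Σ (x_i·y_{i+1} − x_{i+1}·y_i), indices taken mod 4.
Σ = (0) + (6) + (22) + (-15) = 13
Area = |Σ|/2 = 6.5.
Net area = 181 − 6.5 = 174.5.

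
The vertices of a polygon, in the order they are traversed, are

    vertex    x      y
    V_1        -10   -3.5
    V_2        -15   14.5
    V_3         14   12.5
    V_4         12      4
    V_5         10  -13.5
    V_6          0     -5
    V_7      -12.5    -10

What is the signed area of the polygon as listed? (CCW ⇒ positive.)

Σ = (-197.5) + (-390.5) + (-94) + (-202) + (-50) + (-62.5) + (-56.25) = -1052.75
Signed area = Σ/2 = -526.375 (negative ⇒ clockwise traversal).

-526.375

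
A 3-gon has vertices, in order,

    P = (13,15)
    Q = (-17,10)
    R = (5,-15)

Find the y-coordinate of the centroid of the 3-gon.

Apply the surveyor's formula. First the cross-terms c_i = x_i·y_{i+1} − x_{i+1}·y_i:
  385, 205, 270  ⇒  2A = 860, A = 430.
Then Σ (y_i + y_{i+1})·c_i = 8600, so ȳ = 8600 / (6·430) = 10/3.

10/3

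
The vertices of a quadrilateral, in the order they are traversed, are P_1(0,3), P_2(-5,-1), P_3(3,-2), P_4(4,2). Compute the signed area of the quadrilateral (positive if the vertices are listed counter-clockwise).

27

Apply the shoelace (surveyor's) formula: 2A = Σ (x_i·y_{i+1} − x_{i+1}·y_i), indices taken mod 4.
Σ = (15) + (13) + (14) + (12) = 54
Signed area = Σ/2 = 27 (positive ⇒ counter-clockwise traversal).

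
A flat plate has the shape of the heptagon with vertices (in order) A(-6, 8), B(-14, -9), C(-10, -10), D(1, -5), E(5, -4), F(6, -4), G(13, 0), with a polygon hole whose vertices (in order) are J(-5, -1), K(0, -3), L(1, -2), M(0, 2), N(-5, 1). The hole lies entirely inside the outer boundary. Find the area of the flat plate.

208.5

Outer boundary:
Apply the shoelace (surveyor's) formula: 2A = Σ (x_i·y_{i+1} − x_{i+1}·y_i), indices taken mod 7.
Σ = (166) + (50) + (60) + (21) + (4) + (52) + (104) = 457
Area = |Σ|/2 = 228.5.
Hole:
Cross-terms: 15, 3, 2, 10, 10  ⇒  Σ = 40
Area = |Σ|/2 = 20.
Net area = 228.5 − 20 = 208.5.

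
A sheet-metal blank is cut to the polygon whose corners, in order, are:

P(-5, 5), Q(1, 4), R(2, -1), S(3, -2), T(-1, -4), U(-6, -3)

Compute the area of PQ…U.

57.5

Apply the surveyor's formula: 2A = Σ (x_i·y_{i+1} − x_{i+1}·y_i), indices taken mod 6.
Σ = (-25) + (-9) + (-1) + (-14) + (-21) + (-45) = -115
Area = |Σ|/2 = 57.5.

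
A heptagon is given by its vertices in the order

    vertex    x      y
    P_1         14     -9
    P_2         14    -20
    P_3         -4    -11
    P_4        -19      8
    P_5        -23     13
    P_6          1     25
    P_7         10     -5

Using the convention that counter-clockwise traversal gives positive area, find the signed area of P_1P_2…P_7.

-777.5

Σ = (-154) + (-234) + (-241) + (-63) + (-588) + (-255) + (-20) = -1555
Signed area = Σ/2 = -777.5 (negative ⇒ clockwise traversal).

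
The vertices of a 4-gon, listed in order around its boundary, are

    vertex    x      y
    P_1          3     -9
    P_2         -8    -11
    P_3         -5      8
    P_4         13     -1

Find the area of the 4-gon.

Apply the surveyor's formula: 2A = Σ (x_i·y_{i+1} − x_{i+1}·y_i), indices taken mod 4.
Σ = (-105) + (-119) + (-99) + (-114) = -437
Area = |Σ|/2 = 218.5.

218.5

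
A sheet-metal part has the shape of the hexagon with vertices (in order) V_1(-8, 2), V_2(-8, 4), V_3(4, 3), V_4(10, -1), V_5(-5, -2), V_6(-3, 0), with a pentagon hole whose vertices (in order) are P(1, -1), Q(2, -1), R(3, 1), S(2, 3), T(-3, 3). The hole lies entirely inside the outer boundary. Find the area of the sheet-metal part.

49.5

Outer boundary:
Apply the shoelace formula: 2A = Σ (x_i·y_{i+1} − x_{i+1}·y_i), indices taken mod 6.
Cross-terms: -16, -40, -34, -25, -6, -6  ⇒  Σ = -127
Area = |Σ|/2 = 63.5.
Hole:
Apply the shoelace formula: 2A = Σ (x_i·y_{i+1} − x_{i+1}·y_i), indices taken mod 5.
Cross-terms: 1, 5, 7, 15, 0  ⇒  Σ = 28
Area = |Σ|/2 = 14.
Net area = 63.5 − 14 = 49.5.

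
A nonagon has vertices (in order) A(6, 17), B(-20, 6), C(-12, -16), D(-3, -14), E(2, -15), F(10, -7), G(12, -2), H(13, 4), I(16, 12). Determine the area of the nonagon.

Σ = (376) + (392) + (120) + (73) + (136) + (64) + (74) + (92) + (200) = 1527
Area = |Σ|/2 = 763.5.

763.5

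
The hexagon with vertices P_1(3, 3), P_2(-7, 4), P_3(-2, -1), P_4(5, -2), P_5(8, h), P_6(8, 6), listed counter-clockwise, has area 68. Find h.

The doubled signed area Σ (x_i y_{i+1} − x_{i+1} y_i) is linear in h.
With h=0 it equals 127; the coefficient of h is -3 (from the two edges through P_5).
So -3·h + 127 = 2·68 = 136 ⇒ h = -3.

-3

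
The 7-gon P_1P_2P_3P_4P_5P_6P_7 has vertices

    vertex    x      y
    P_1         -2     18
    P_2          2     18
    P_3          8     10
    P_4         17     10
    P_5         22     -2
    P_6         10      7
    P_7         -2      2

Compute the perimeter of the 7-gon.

80

|P_1P_2| = √((4)² + (0)²) = √16 = 4
|P_2P_3| = √((6)² + (-8)²) = √100 = 10
|P_3P_4| = √((9)² + (0)²) = √81 = 9
|P_4P_5| = √((5)² + (-12)²) = √169 = 13
|P_5P_6| = √((-12)² + (9)²) = √225 = 15
|P_6P_7| = √((-12)² + (-5)²) = √169 = 13
|P_7P_1| = √((0)² + (16)²) = √256 = 16
Perimeter = 4 + 10 + 9 + 13 + 15 + 13 + 16 = 80.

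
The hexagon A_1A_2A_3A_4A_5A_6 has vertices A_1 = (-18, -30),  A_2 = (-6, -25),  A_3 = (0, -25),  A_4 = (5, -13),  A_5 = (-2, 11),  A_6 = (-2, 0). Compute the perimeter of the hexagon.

|A_1A_2| = √((12)² + (5)²) = √169 = 13
|A_2A_3| = √((6)² + (0)²) = √36 = 6
|A_3A_4| = √((5)² + (12)²) = √169 = 13
|A_4A_5| = √((-7)² + (24)²) = √625 = 25
|A_5A_6| = √((0)² + (-11)²) = √121 = 11
|A_6A_1| = √((-16)² + (-30)²) = √1156 = 34
Perimeter = 13 + 6 + 13 + 25 + 11 + 34 = 102.

102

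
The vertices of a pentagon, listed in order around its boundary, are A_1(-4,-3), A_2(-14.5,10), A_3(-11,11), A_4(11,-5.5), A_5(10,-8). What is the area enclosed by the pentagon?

Apply Gauss's area formula: 2A = Σ (x_i·y_{i+1} − x_{i+1}·y_i), indices taken mod 5.
Cross-terms: -83.5, -49.5, -60.5, -33, -62  ⇒  Σ = -288.5
Area = |Σ|/2 = 144.25.

144.25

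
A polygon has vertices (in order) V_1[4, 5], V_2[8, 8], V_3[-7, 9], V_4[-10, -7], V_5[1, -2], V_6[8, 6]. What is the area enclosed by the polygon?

162

Σ = (-8) + (128) + (139) + (27) + (22) + (16) = 324
Area = |Σ|/2 = 162.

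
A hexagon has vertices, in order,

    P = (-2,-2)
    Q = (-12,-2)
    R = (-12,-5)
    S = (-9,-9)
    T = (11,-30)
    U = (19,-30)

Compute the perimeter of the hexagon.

90

|PQ| = √((-10)² + (0)²) = √100 = 10
|QR| = √((0)² + (-3)²) = √9 = 3
|RS| = √((3)² + (-4)²) = √25 = 5
|ST| = √((20)² + (-21)²) = √841 = 29
|TU| = √((8)² + (0)²) = √64 = 8
|UP| = √((-21)² + (28)²) = √1225 = 35
Perimeter = 10 + 3 + 5 + 29 + 8 + 35 = 90.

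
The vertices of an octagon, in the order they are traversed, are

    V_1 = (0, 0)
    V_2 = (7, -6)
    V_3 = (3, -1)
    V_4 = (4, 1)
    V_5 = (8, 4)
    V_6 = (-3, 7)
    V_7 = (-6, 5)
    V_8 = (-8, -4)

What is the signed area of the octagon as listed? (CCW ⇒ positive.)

92.5

Apply Gauss's area formula: 2A = Σ (x_i·y_{i+1} − x_{i+1}·y_i), indices taken mod 8.
Cross-terms: 0, 11, 7, 8, 68, 27, 64, 0  ⇒  Σ = 185
Signed area = Σ/2 = 92.5 (positive ⇒ counter-clockwise traversal).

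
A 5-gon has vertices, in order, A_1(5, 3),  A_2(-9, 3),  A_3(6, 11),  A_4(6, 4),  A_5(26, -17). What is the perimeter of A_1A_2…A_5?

|A_1A_2| = √((-14)² + (0)²) = √196 = 14
|A_2A_3| = √((15)² + (8)²) = √289 = 17
|A_3A_4| = √((0)² + (-7)²) = √49 = 7
|A_4A_5| = √((20)² + (-21)²) = √841 = 29
|A_5A_1| = √((-21)² + (20)²) = √841 = 29
Perimeter = 14 + 17 + 7 + 29 + 29 = 96.

96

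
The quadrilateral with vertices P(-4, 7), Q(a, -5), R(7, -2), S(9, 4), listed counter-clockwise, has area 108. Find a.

Write out the shoelace sum; only the two edges meeting at Q involve a:
2·Area = [((-4)·(-5) − a·7) + (a·(-2) − 7·(-5))] + 125
       = -9·a + 180 = 216
⇒ a = -4.

-4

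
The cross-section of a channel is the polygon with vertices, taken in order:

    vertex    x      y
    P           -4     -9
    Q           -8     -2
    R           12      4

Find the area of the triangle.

82

Σ = (-64) + (-8) + (-92) = -164
Area = |Σ|/2 = 82.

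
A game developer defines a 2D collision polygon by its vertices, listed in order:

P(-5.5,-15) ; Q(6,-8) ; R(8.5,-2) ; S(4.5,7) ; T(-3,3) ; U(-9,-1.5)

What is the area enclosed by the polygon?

225.625

Apply the surveyor's formula: 2A = Σ (x_i·y_{i+1} − x_{i+1}·y_i), indices taken mod 6.
Σ = (134) + (56) + (68.5) + (34.5) + (31.5) + (126.75) = 451.25
Area = |Σ|/2 = 225.625.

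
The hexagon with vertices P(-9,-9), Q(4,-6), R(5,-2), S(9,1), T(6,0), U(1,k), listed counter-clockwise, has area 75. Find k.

Write out the shoelace sum; only the two edges meeting at U involve k:
2·Area = [(6·k − 1·0) + (1·(-9) − (-9)·k)] + 129
       = 15·k + 120 = 150
⇒ k = 2.

2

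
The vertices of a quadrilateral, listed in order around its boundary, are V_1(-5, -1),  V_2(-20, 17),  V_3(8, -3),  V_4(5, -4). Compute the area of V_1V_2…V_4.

111.5

Σ = (-105) + (-76) + (-17) + (-25) = -223
Area = |Σ|/2 = 111.5.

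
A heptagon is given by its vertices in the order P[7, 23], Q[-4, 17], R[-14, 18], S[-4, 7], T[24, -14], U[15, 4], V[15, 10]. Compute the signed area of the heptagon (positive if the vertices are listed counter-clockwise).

Σ = (211) + (166) + (-26) + (-112) + (306) + (90) + (275) = 910
Signed area = Σ/2 = 455 (positive ⇒ counter-clockwise traversal).

455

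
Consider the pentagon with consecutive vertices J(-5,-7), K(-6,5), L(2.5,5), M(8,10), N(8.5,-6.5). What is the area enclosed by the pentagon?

Apply the surveyor's formula: 2A = Σ (x_i·y_{i+1} − x_{i+1}·y_i), indices taken mod 5.
Σ = (-67) + (-42.5) + (-15) + (-137) + (-92) = -353.5
Area = |Σ|/2 = 176.75.

176.75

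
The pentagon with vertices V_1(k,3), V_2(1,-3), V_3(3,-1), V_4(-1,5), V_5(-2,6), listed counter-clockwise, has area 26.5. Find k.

The doubled signed area Σ (x_i y_{i+1} − x_{i+1} y_i) is linear in k.
With k=0 it equals 17; the coefficient of k is -9 (from the two edges through V_1).
So -9·k + 17 = 2·26.5 = 53 ⇒ k = -4.

-4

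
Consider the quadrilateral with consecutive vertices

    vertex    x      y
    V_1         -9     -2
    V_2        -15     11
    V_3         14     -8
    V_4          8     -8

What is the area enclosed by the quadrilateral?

V_1→V_2: (-9)(11) − (-15)(-2) = -129
V_2→V_3: (-15)(-8) − (14)(11) = -34
V_3→V_4: (14)(-8) − (8)(-8) = -48
V_4→V_1: (8)(-2) − (-9)(-8) = -88
Σ = -299
Area = |Σ|/2 = 149.5.

149.5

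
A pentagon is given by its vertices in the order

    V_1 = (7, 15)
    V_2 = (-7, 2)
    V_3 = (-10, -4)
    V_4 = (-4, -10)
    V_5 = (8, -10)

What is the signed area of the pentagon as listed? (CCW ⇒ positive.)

Apply the shoelace formula: 2A = Σ (x_i·y_{i+1} − x_{i+1}·y_i), indices taken mod 5.
Σ = (119) + (48) + (84) + (120) + (190) = 561
Signed area = Σ/2 = 280.5 (positive ⇒ counter-clockwise traversal).

280.5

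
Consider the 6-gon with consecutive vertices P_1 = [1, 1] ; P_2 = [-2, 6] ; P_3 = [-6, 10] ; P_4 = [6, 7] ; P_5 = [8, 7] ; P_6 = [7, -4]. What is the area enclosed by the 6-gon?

Apply Gauss's area formula: 2A = Σ (x_i·y_{i+1} − x_{i+1}·y_i), indices taken mod 6.
Σ = (8) + (16) + (-102) + (-14) + (-81) + (11) = -162
Area = |Σ|/2 = 81.

81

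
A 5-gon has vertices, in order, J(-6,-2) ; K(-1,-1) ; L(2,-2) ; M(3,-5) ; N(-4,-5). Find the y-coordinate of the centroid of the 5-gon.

-508/159

Apply the surveyor's formula. First the cross-terms c_i = x_i·y_{i+1} − x_{i+1}·y_i:
  4, 4, -4, -35, -22  ⇒  2A = -53, A = -26.5.
Then Σ (y_i + y_{i+1})·c_i = 508, so ȳ = 508 / (6·(-26.5)) = -508/159.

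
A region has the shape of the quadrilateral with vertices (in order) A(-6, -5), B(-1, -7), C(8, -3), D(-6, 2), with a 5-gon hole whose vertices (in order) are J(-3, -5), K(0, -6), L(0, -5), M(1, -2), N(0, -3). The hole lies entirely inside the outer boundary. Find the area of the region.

62.5

Outer boundary:
Cross-terms: 37, 59, -2, 42  ⇒  Σ = 136
Area = |Σ|/2 = 68.
Hole:
J→K: (-3)(-6) − (0)(-5) = 18
K→L: (0)(-5) − (0)(-6) = 0
L→M: (0)(-2) − (1)(-5) = 5
M→N: (1)(-3) − (0)(-2) = -3
N→J: (0)(-5) − (-3)(-3) = -9
Σ = 11
Area = |Σ|/2 = 5.5.
Net area = 68 − 5.5 = 62.5.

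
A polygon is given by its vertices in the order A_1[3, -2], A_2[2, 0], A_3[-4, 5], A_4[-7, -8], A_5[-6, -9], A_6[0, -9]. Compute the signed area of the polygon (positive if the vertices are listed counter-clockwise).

Apply the shoelace formula: 2A = Σ (x_i·y_{i+1} − x_{i+1}·y_i), indices taken mod 6.
A_1→A_2: (3)(0) − (2)(-2) = 4
A_2→A_3: (2)(5) − (-4)(0) = 10
A_3→A_4: (-4)(-8) − (-7)(5) = 67
A_4→A_5: (-7)(-9) − (-6)(-8) = 15
A_5→A_6: (-6)(-9) − (0)(-9) = 54
A_6→A_1: (0)(-2) − (3)(-9) = 27
Σ = 177
Signed area = Σ/2 = 88.5 (positive ⇒ counter-clockwise traversal).

88.5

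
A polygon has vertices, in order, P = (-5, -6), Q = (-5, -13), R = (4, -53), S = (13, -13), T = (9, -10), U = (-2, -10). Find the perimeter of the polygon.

|PQ| = √((0)² + (-7)²) = √49 = 7
|QR| = √((9)² + (-40)²) = √1681 = 41
|RS| = √((9)² + (40)²) = √1681 = 41
|ST| = √((-4)² + (3)²) = √25 = 5
|TU| = √((-11)² + (0)²) = √121 = 11
|UP| = √((-3)² + (4)²) = √25 = 5
Perimeter = 7 + 41 + 41 + 5 + 11 + 5 = 110.

110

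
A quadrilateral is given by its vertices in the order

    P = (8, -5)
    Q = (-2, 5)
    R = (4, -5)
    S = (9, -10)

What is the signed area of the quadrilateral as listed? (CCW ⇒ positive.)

30

Apply the shoelace (surveyor's) formula: 2A = Σ (x_i·y_{i+1} − x_{i+1}·y_i), indices taken mod 4.
Σ = (30) + (-10) + (5) + (35) = 60
Signed area = Σ/2 = 30 (positive ⇒ counter-clockwise traversal).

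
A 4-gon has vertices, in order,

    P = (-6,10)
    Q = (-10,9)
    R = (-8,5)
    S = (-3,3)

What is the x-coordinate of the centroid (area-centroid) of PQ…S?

Apply the shoelace (surveyor's) formula. First the cross-terms c_i = x_i·y_{i+1} − x_{i+1}·y_i:
  46, 22, -9, -12  ⇒  2A = 47, A = 23.5.
Then Σ (x_i + x_{i+1})·c_i = -925, so x̄ = -925 / (6·23.5) = -925/141.

-925/141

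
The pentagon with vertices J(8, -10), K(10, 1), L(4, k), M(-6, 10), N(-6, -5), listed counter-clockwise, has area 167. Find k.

0

Write out the shoelace sum; only the two edges meeting at L involve k:
2·Area = [(10·k − 4·1) + (4·10 − (-6)·k)] + 298
       = 16·k + 334 = 334
⇒ k = 0.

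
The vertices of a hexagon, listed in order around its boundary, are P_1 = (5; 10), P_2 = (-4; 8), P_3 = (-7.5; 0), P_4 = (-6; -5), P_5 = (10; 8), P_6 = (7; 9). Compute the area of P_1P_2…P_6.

Σ = (80) + (60) + (37.5) + (2) + (34) + (25) = 238.5
Area = |Σ|/2 = 119.25.

119.25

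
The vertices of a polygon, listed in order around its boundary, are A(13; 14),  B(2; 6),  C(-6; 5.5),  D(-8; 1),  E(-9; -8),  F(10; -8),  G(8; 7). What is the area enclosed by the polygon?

Apply the shoelace (surveyor's) formula: 2A = Σ (x_i·y_{i+1} − x_{i+1}·y_i), indices taken mod 7.
Cross-terms: 50, 47, 38, 73, 152, 134, 21  ⇒  Σ = 515
Area = |Σ|/2 = 257.5.

257.5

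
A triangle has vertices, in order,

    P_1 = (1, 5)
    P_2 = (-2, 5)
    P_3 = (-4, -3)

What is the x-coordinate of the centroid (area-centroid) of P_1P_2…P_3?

-5/3

Apply Gauss's area formula. First the cross-terms c_i = x_i·y_{i+1} − x_{i+1}·y_i:
  15, 26, -17  ⇒  2A = 24, A = 12.
Then Σ (x_i + x_{i+1})·c_i = -120, so x̄ = -120 / (6·12) = -5/3.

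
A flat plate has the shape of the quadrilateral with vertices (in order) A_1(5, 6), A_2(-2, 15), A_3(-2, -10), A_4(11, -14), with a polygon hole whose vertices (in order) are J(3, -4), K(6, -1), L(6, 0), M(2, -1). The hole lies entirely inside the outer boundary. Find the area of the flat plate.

Outer boundary:
Cross-terms: 87, 50, 138, 136  ⇒  Σ = 411
Area = |Σ|/2 = 205.5.
Hole:
J→K: (3)(-1) − (6)(-4) = 21
K→L: (6)(0) − (6)(-1) = 6
L→M: (6)(-1) − (2)(0) = -6
M→J: (2)(-4) − (3)(-1) = -5
Σ = 16
Area = |Σ|/2 = 8.
Net area = 205.5 − 8 = 197.5.

197.5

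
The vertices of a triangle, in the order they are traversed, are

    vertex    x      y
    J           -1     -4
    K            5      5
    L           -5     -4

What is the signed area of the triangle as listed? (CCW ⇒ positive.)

Apply the shoelace (surveyor's) formula: 2A = Σ (x_i·y_{i+1} − x_{i+1}·y_i), indices taken mod 3.
Σ = (15) + (5) + (16) = 36
Signed area = Σ/2 = 18 (positive ⇒ counter-clockwise traversal).

18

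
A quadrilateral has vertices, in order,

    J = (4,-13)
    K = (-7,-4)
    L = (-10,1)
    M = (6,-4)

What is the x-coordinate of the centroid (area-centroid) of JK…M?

-2/3

Apply the shoelace formula. First the cross-terms c_i = x_i·y_{i+1} − x_{i+1}·y_i:
  -107, -47, 34, -62  ⇒  2A = -182, A = -91.
Then Σ (x_i + x_{i+1})·c_i = 364, so x̄ = 364 / (6·(-91)) = -2/3.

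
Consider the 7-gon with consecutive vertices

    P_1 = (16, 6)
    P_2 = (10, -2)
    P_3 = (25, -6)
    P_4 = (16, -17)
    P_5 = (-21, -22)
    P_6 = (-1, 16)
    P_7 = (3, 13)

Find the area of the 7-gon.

Cross-terms: -92, -10, -329, -709, -358, -61, -190  ⇒  Σ = -1749
Area = |Σ|/2 = 874.5.

874.5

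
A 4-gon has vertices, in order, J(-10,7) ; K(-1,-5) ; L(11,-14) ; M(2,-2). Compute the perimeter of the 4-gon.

|JK| = √((9)² + (-12)²) = √225 = 15
|KL| = √((12)² + (-9)²) = √225 = 15
|LM| = √((-9)² + (12)²) = √225 = 15
|MJ| = √((-12)² + (9)²) = √225 = 15
Perimeter = 15 + 15 + 15 + 15 = 60.

60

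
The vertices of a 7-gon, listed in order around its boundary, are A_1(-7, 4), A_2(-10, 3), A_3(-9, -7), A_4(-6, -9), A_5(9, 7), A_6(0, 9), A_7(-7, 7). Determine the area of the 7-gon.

179.5

Apply the surveyor's formula: 2A = Σ (x_i·y_{i+1} − x_{i+1}·y_i), indices taken mod 7.
Cross-terms: 19, 97, 39, 39, 81, 63, 21  ⇒  Σ = 359
Area = |Σ|/2 = 179.5.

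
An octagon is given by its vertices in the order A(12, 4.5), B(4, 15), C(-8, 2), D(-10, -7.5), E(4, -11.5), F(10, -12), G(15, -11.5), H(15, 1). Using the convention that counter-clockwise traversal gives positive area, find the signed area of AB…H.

445

Apply Gauss's area formula: 2A = Σ (x_i·y_{i+1} − x_{i+1}·y_i), indices taken mod 8.
Σ = (162) + (128) + (80) + (145) + (67) + (65) + (187.5) + (55.5) = 890
Signed area = Σ/2 = 445 (positive ⇒ counter-clockwise traversal).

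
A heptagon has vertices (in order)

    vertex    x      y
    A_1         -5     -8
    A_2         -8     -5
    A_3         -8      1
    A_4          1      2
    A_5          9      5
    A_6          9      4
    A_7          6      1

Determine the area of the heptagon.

92

Apply Gauss's area formula: 2A = Σ (x_i·y_{i+1} − x_{i+1}·y_i), indices taken mod 7.
Σ = (-39) + (-48) + (-17) + (-13) + (-9) + (-15) + (-43) = -184
Area = |Σ|/2 = 92.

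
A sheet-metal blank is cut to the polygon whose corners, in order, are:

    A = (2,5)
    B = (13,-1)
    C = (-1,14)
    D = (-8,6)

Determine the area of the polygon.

Apply Gauss's area formula: 2A = Σ (x_i·y_{i+1} − x_{i+1}·y_i), indices taken mod 4.
Σ = (-67) + (181) + (106) + (-52) = 168
Area = |Σ|/2 = 84.

84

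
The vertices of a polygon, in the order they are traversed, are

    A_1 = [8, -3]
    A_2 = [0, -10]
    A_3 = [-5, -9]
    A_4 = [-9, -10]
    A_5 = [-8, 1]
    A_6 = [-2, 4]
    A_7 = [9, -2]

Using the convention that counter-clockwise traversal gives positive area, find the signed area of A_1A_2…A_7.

Apply Gauss's area formula: 2A = Σ (x_i·y_{i+1} − x_{i+1}·y_i), indices taken mod 7.
Σ = (-80) + (-50) + (-31) + (-89) + (-30) + (-32) + (-11) = -323
Signed area = Σ/2 = -161.5 (negative ⇒ clockwise traversal).

-161.5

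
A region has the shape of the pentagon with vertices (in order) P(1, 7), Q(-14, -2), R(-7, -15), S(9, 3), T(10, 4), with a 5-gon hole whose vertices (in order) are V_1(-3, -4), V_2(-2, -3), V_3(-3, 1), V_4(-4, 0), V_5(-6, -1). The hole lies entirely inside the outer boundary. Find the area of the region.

229.5

Outer boundary:
Σ = (96) + (196) + (114) + (6) + (66) = 478
Area = |Σ|/2 = 239.
Hole:
Σ = (1) + (-11) + (4) + (4) + (21) = 19
Area = |Σ|/2 = 9.5.
Net area = 239 − 9.5 = 229.5.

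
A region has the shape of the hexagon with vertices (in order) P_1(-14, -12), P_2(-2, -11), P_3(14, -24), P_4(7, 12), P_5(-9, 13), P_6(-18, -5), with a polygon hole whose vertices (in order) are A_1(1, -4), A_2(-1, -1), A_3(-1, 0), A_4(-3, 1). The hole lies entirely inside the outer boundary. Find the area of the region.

Outer boundary:
Apply the shoelace (surveyor's) formula: 2A = Σ (x_i·y_{i+1} − x_{i+1}·y_i), indices taken mod 6.
Σ = (130) + (202) + (336) + (199) + (279) + (146) = 1292
Area = |Σ|/2 = 646.
Hole:
Apply the surveyor's formula: 2A = Σ (x_i·y_{i+1} − x_{i+1}·y_i), indices taken mod 4.
Cross-terms: -5, -1, -1, 11  ⇒  Σ = 4
Area = |Σ|/2 = 2.
Net area = 646 − 2 = 644.

644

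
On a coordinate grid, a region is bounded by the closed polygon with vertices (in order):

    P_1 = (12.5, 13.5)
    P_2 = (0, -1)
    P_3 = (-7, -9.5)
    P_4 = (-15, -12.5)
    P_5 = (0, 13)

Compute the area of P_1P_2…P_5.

216

Σ = (-12.5) + (-7) + (-55) + (-195) + (-162.5) = -432
Area = |Σ|/2 = 216.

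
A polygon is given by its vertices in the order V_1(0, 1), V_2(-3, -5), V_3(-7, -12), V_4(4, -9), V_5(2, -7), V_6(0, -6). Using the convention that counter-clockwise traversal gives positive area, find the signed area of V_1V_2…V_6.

46.5

Apply the surveyor's formula: 2A = Σ (x_i·y_{i+1} − x_{i+1}·y_i), indices taken mod 6.
V_1→V_2: (0)(-5) − (-3)(1) = 3
V_2→V_3: (-3)(-12) − (-7)(-5) = 1
V_3→V_4: (-7)(-9) − (4)(-12) = 111
V_4→V_5: (4)(-7) − (2)(-9) = -10
V_5→V_6: (2)(-6) − (0)(-7) = -12
V_6→V_1: (0)(1) − (0)(-6) = 0
Σ = 93
Signed area = Σ/2 = 46.5 (positive ⇒ counter-clockwise traversal).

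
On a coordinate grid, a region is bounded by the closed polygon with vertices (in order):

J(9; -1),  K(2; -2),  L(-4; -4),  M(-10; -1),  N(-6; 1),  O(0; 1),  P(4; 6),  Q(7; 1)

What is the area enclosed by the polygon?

74

J→K: (9)(-2) − (2)(-1) = -16
K→L: (2)(-4) − (-4)(-2) = -16
L→M: (-4)(-1) − (-10)(-4) = -36
M→N: (-10)(1) − (-6)(-1) = -16
N→O: (-6)(1) − (0)(1) = -6
O→P: (0)(6) − (4)(1) = -4
P→Q: (4)(1) − (7)(6) = -38
Q→J: (7)(-1) − (9)(1) = -16
Σ = -148
Area = |Σ|/2 = 74.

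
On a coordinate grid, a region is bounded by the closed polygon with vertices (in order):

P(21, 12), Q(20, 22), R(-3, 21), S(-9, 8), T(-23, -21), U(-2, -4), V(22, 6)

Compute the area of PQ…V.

Apply the surveyor's formula: 2A = Σ (x_i·y_{i+1} − x_{i+1}·y_i), indices taken mod 7.
P→Q: (21)(22) − (20)(12) = 222
Q→R: (20)(21) − (-3)(22) = 486
R→S: (-3)(8) − (-9)(21) = 165
S→T: (-9)(-21) − (-23)(8) = 373
T→U: (-23)(-4) − (-2)(-21) = 50
U→V: (-2)(6) − (22)(-4) = 76
V→P: (22)(12) − (21)(6) = 138
Σ = 1510
Area = |Σ|/2 = 755.

755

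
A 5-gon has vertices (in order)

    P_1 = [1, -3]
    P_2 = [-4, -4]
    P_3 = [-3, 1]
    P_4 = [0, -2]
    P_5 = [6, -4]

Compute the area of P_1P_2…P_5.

Apply the surveyor's formula: 2A = Σ (x_i·y_{i+1} − x_{i+1}·y_i), indices taken mod 5.
P_1→P_2: (1)(-4) − (-4)(-3) = -16
P_2→P_3: (-4)(1) − (-3)(-4) = -16
P_3→P_4: (-3)(-2) − (0)(1) = 6
P_4→P_5: (0)(-4) − (6)(-2) = 12
P_5→P_1: (6)(-3) − (1)(-4) = -14
Σ = -28
Area = |Σ|/2 = 14.

14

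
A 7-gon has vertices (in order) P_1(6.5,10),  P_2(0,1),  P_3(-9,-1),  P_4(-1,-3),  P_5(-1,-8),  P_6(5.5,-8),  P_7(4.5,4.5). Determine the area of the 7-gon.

87.5

P_1→P_2: (6.5)(1) − (0)(10) = 6.5
P_2→P_3: (0)(-1) − (-9)(1) = 9
P_3→P_4: (-9)(-3) − (-1)(-1) = 26
P_4→P_5: (-1)(-8) − (-1)(-3) = 5
P_5→P_6: (-1)(-8) − (5.5)(-8) = 52
P_6→P_7: (5.5)(4.5) − (4.5)(-8) = 60.75
P_7→P_1: (4.5)(10) − (6.5)(4.5) = 15.75
Σ = 175
Area = |Σ|/2 = 87.5.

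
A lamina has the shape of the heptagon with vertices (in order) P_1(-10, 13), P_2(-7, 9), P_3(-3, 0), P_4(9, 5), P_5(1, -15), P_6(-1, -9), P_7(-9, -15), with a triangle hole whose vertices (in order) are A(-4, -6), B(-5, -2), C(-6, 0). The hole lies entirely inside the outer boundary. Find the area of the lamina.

241

Outer boundary:
Apply the surveyor's formula: 2A = Σ (x_i·y_{i+1} − x_{i+1}·y_i), indices taken mod 7.
Cross-terms: 1, 27, -15, -140, -24, -66, -267  ⇒  Σ = -484
Area = |Σ|/2 = 242.
Hole:
Apply the shoelace formula: 2A = Σ (x_i·y_{i+1} − x_{i+1}·y_i), indices taken mod 3.
Σ = (-22) + (-12) + (36) = 2
Area = |Σ|/2 = 1.
Net area = 242 − 1 = 241.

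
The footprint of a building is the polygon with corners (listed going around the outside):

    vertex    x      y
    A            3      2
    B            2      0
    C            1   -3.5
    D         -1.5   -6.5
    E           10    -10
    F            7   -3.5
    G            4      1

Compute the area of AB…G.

59.125

Apply Gauss's area formula: 2A = Σ (x_i·y_{i+1} − x_{i+1}·y_i), indices taken mod 7.
A→B: (3)(0) − (2)(2) = -4
B→C: (2)(-3.5) − (1)(0) = -7
C→D: (1)(-6.5) − (-1.5)(-3.5) = -11.75
D→E: (-1.5)(-10) − (10)(-6.5) = 80
E→F: (10)(-3.5) − (7)(-10) = 35
F→G: (7)(1) − (4)(-3.5) = 21
G→A: (4)(2) − (3)(1) = 5
Σ = 118.25
Area = |Σ|/2 = 59.125.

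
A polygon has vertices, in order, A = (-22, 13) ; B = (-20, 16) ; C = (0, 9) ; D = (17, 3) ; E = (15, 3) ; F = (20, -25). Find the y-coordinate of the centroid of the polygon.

Apply Gauss's area formula. First the cross-terms c_i = x_i·y_{i+1} − x_{i+1}·y_i:
  -92, -180, -153, 6, -435, -290  ⇒  2A = -1144, A = -572.
Then Σ (y_i + y_{i+1})·c_i = 4082, so ȳ = 4082 / (6·(-572)) = -157/132.

-157/132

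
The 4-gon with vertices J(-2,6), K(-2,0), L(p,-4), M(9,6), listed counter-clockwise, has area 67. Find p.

The doubled signed area Σ (x_i y_{i+1} − x_{i+1} y_i) is linear in p.
With p=0 it equals 122; the coefficient of p is 6 (from the two edges through L).
So 6·p + 122 = 2·67 = 134 ⇒ p = 2.

2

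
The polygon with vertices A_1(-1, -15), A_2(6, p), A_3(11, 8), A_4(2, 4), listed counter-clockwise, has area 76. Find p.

-1

The doubled signed area Σ (x_i y_{i+1} − x_{i+1} y_i) is linear in p.
With p=0 it equals 140; the coefficient of p is -12 (from the two edges through A_2).
So -12·p + 140 = 2·76 = 152 ⇒ p = -1.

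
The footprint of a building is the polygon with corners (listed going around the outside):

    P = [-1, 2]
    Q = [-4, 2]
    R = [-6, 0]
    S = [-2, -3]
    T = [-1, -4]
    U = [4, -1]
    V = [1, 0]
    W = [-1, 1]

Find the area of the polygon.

P→Q: (-1)(2) − (-4)(2) = 6
Q→R: (-4)(0) − (-6)(2) = 12
R→S: (-6)(-3) − (-2)(0) = 18
S→T: (-2)(-4) − (-1)(-3) = 5
T→U: (-1)(-1) − (4)(-4) = 17
U→V: (4)(0) − (1)(-1) = 1
V→W: (1)(1) − (-1)(0) = 1
W→P: (-1)(2) − (-1)(1) = -1
Σ = 59
Area = |Σ|/2 = 29.5.

29.5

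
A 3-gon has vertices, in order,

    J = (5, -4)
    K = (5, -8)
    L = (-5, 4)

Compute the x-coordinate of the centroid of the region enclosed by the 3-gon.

Apply the shoelace formula. First the cross-terms c_i = x_i·y_{i+1} − x_{i+1}·y_i:
  -20, -20, 0  ⇒  2A = -40, A = -20.
Then Σ (x_i + x_{i+1})·c_i = -200, so x̄ = -200 / (6·(-20)) = 5/3.

5/3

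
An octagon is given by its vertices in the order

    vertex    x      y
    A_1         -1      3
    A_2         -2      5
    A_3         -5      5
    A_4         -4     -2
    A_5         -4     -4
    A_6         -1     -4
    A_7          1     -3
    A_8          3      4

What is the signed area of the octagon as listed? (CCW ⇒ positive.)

49.5

Apply the shoelace formula: 2A = Σ (x_i·y_{i+1} − x_{i+1}·y_i), indices taken mod 8.
Cross-terms: 1, 15, 30, 8, 12, 7, 13, 13  ⇒  Σ = 99
Signed area = Σ/2 = 49.5 (positive ⇒ counter-clockwise traversal).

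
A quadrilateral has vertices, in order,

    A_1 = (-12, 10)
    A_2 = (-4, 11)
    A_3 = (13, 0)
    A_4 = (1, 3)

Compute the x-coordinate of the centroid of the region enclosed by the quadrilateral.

-0.5

Apply the surveyor's formula. First the cross-terms c_i = x_i·y_{i+1} − x_{i+1}·y_i:
  -92, -143, 39, 46  ⇒  2A = -150, A = -75.
Then Σ (x_i + x_{i+1})·c_i = 225, so x̄ = 225 / (6·(-75)) = -0.5.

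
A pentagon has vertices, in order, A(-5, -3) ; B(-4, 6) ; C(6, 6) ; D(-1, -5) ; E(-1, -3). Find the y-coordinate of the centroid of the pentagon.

Apply Gauss's area formula. First the cross-terms c_i = x_i·y_{i+1} − x_{i+1}·y_i:
  -42, -60, -24, -2, -12  ⇒  2A = -140, A = -70.
Then Σ (y_i + y_{i+1})·c_i = -782, so ȳ = -782 / (6·(-70)) = 391/210.

391/210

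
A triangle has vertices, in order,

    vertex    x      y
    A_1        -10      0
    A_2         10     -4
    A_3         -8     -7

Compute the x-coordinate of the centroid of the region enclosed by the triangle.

-8/3

Apply Gauss's area formula. First the cross-terms c_i = x_i·y_{i+1} − x_{i+1}·y_i:
  40, -102, -70  ⇒  2A = -132, A = -66.
Then Σ (x_i + x_{i+1})·c_i = 1056, so x̄ = 1056 / (6·(-66)) = -8/3.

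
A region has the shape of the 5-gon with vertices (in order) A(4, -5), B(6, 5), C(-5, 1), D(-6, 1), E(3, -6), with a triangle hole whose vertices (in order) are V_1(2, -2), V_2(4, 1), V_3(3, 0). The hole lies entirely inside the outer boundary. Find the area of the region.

61.5

Outer boundary:
Apply the surveyor's formula: 2A = Σ (x_i·y_{i+1} − x_{i+1}·y_i), indices taken mod 5.
A→B: (4)(5) − (6)(-5) = 50
B→C: (6)(1) − (-5)(5) = 31
C→D: (-5)(1) − (-6)(1) = 1
D→E: (-6)(-6) − (3)(1) = 33
E→A: (3)(-5) − (4)(-6) = 9
Σ = 124
Area = |Σ|/2 = 62.
Hole:
Apply the shoelace (surveyor's) formula: 2A = Σ (x_i·y_{i+1} − x_{i+1}·y_i), indices taken mod 3.
V_1→V_2: (2)(1) − (4)(-2) = 10
V_2→V_3: (4)(0) − (3)(1) = -3
V_3→V_1: (3)(-2) − (2)(0) = -6
Σ = 1
Area = |Σ|/2 = 0.5.
Net area = 62 − 0.5 = 61.5.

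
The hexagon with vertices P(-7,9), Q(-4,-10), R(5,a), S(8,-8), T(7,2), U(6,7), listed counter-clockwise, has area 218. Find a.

-9

Write out the shoelace sum; only the two edges meeting at R involve a:
2·Area = [((-4)·a − 5·(-10)) + (5·(-8) − 8·a)] + 318
       = -12·a + 328 = 436
⇒ a = -9.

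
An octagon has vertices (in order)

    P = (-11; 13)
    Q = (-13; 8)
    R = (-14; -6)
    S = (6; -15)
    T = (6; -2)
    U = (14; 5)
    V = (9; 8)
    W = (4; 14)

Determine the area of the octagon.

510

Apply the surveyor's formula: 2A = Σ (x_i·y_{i+1} − x_{i+1}·y_i), indices taken mod 8.
P→Q: (-11)(8) − (-13)(13) = 81
Q→R: (-13)(-6) − (-14)(8) = 190
R→S: (-14)(-15) − (6)(-6) = 246
S→T: (6)(-2) − (6)(-15) = 78
T→U: (6)(5) − (14)(-2) = 58
U→V: (14)(8) − (9)(5) = 67
V→W: (9)(14) − (4)(8) = 94
W→P: (4)(13) − (-11)(14) = 206
Σ = 1020
Area = |Σ|/2 = 510.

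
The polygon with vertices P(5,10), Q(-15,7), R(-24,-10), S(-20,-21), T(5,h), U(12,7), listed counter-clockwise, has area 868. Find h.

-22

The doubled signed area Σ (x_i y_{i+1} − x_{i+1} y_i) is linear in h.
With h=0 it equals 1032; the coefficient of h is -32 (from the two edges through T).
So -32·h + 1032 = 2·868 = 1736 ⇒ h = -22.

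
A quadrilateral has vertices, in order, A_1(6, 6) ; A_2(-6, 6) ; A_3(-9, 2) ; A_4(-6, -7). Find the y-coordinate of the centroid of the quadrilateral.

1.4

Apply the shoelace (surveyor's) formula. First the cross-terms c_i = x_i·y_{i+1} − x_{i+1}·y_i:
  72, 42, 75, 6  ⇒  2A = 195, A = 97.5.
Then Σ (y_i + y_{i+1})·c_i = 819, so ȳ = 819 / (6·97.5) = 1.4.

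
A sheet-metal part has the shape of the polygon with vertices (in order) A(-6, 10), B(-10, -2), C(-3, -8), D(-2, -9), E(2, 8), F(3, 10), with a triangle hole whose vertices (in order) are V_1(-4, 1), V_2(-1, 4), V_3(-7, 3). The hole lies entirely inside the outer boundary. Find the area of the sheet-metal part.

Outer boundary:
Σ = (112) + (74) + (11) + (2) + (-4) + (90) = 285
Area = |Σ|/2 = 142.5.
Hole:
Apply the surveyor's formula: 2A = Σ (x_i·y_{i+1} − x_{i+1}·y_i), indices taken mod 3.
V_1→V_2: (-4)(4) − (-1)(1) = -15
V_2→V_3: (-1)(3) − (-7)(4) = 25
V_3→V_1: (-7)(1) − (-4)(3) = 5
Σ = 15
Area = |Σ|/2 = 7.5.
Net area = 142.5 − 7.5 = 135.

135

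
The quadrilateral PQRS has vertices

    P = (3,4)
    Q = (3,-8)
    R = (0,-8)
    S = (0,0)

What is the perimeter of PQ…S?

28

|PQ| = √((0)² + (-12)²) = √144 = 12
|QR| = √((-3)² + (0)²) = √9 = 3
|RS| = √((0)² + (8)²) = √64 = 8
|SP| = √((3)² + (4)²) = √25 = 5
Perimeter = 12 + 3 + 8 + 5 = 28.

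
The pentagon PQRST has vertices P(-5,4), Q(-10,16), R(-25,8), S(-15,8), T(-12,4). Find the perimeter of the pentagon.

52

|PQ| = √((-5)² + (12)²) = √169 = 13
|QR| = √((-15)² + (-8)²) = √289 = 17
|RS| = √((10)² + (0)²) = √100 = 10
|ST| = √((3)² + (-4)²) = √25 = 5
|TP| = √((7)² + (0)²) = √49 = 7
Perimeter = 13 + 17 + 10 + 5 + 7 = 52.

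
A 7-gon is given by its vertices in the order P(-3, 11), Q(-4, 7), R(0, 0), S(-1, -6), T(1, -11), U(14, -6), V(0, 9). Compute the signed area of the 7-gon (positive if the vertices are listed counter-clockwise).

Apply the surveyor's formula: 2A = Σ (x_i·y_{i+1} − x_{i+1}·y_i), indices taken mod 7.
Σ = (23) + (0) + (0) + (17) + (148) + (126) + (27) = 341
Signed area = Σ/2 = 170.5 (positive ⇒ counter-clockwise traversal).

170.5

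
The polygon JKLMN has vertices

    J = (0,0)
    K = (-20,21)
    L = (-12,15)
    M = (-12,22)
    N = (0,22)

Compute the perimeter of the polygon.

80

|JK| = √((-20)² + (21)²) = √841 = 29
|KL| = √((8)² + (-6)²) = √100 = 10
|LM| = √((0)² + (7)²) = √49 = 7
|MN| = √((12)² + (0)²) = √144 = 12
|NJ| = √((0)² + (-22)²) = √484 = 22
Perimeter = 29 + 10 + 7 + 12 + 22 = 80.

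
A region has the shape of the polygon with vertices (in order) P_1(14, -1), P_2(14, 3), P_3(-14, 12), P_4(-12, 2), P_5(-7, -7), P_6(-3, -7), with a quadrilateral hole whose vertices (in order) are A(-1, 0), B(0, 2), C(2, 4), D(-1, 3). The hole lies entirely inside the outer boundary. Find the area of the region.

Outer boundary:
Apply the shoelace formula: 2A = Σ (x_i·y_{i+1} − x_{i+1}·y_i), indices taken mod 6.
Σ = (56) + (210) + (116) + (98) + (28) + (101) = 609
Area = |Σ|/2 = 304.5.
Hole:
Apply Gauss's area formula: 2A = Σ (x_i·y_{i+1} − x_{i+1}·y_i), indices taken mod 4.
Σ = (-2) + (-4) + (10) + (3) = 7
Area = |Σ|/2 = 3.5.
Net area = 304.5 − 3.5 = 301.

301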